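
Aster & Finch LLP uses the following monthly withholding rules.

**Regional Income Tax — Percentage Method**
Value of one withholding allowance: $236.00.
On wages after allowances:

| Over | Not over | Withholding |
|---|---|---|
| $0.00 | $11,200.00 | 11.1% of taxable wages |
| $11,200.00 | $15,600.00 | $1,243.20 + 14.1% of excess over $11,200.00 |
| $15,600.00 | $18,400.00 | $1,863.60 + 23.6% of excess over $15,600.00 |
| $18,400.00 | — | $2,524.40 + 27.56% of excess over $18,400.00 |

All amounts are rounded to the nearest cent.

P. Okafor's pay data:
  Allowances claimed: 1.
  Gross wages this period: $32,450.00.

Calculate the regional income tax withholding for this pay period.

Regional Income Tax: taxable = $32,450.00 − 1×$236.00 = $32,214.00
  $2,524.40 + 27.56% × ($32,214.00 − $18,400.00) = $2,524.40 + 27.56% × $13,814.00 = $6,331.54

$6,331.54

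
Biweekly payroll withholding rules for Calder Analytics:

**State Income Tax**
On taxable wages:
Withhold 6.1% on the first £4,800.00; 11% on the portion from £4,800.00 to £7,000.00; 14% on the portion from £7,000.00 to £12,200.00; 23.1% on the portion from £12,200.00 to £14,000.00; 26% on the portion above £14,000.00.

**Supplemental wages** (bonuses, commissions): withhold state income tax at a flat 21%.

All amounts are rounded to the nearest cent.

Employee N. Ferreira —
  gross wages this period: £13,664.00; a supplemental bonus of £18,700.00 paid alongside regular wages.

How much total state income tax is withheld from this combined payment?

£5,527.98

State Income Tax: taxable = £13,664.00
  £1,262.80 + 23.1% × (£13,664.00 − £12,200.00) = £1,262.80 + 23.1% × £1,464.00 = £1,600.98
Supplemental (21% flat on bonus): 21% × £18,700.00 = £3,927.00
Total state income tax: £1,600.98 + £3,927.00 = £5,527.98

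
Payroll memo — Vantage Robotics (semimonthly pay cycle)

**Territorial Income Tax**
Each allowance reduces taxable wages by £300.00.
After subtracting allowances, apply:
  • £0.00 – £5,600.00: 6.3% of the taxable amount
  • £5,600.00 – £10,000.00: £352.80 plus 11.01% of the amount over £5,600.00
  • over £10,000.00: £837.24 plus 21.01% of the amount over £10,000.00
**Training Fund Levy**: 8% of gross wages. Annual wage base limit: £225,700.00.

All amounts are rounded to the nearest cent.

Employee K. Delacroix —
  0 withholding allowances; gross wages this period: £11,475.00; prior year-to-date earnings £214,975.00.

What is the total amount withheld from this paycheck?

Territorial Income Tax: taxable = £11,475.00
  £837.24 + 21.01% × (£11,475.00 − £10,000.00) = £837.24 + 21.01% × £1,475.00 = £1,147.14
Training Fund Levy: cap £225,700.00 − YTD £214,975.00 = £10,725.00 subject; 8% × £10,725.00 = £858.00
Total: £1,147.14 + £858.00 = £2,005.14

£2,005.14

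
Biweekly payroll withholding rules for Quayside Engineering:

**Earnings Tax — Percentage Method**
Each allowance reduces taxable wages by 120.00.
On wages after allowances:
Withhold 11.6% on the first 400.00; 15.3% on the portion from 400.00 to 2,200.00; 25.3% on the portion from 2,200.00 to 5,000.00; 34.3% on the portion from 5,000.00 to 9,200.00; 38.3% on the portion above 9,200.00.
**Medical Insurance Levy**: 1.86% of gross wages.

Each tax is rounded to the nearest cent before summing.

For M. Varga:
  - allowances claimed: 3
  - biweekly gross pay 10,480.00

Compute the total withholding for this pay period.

3,018.09

Earnings Tax: taxable = 10,480.00 − 3×120.00 = 10,120.00
  2,470.80 + 38.3% × (10,120.00 − 9,200.00) = 2,470.80 + 38.3% × 920.00 = 2,823.16
Medical Insurance Levy: 1.86% × 10,480.00 = 194.93
Total: 2,823.16 + 194.93 = 3,018.09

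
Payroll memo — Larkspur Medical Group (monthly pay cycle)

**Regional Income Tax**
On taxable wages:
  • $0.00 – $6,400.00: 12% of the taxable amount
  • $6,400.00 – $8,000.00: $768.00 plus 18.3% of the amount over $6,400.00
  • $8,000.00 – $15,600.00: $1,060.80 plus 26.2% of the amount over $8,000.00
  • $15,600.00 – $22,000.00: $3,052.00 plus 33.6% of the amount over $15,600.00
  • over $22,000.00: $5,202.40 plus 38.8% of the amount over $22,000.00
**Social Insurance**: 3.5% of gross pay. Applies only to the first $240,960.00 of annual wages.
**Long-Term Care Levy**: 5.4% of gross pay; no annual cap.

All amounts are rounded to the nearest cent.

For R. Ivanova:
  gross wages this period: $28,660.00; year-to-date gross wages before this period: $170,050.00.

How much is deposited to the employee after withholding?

Regional Income Tax: taxable = $28,660.00
  $5,202.40 + 38.8% × ($28,660.00 − $22,000.00) = $5,202.40 + 38.8% × $6,660.00 = $7,786.48
Social Insurance: 3.5% × $28,660.00 = $1,003.10
Long-Term Care Levy: 5.4% × $28,660.00 = $1,547.64
Total withheld: $7,786.48 + $1,003.10 + $1,547.64 = $10,337.22
Net pay: $28,660.00 − $10,337.22 = $18,322.78

$18,322.78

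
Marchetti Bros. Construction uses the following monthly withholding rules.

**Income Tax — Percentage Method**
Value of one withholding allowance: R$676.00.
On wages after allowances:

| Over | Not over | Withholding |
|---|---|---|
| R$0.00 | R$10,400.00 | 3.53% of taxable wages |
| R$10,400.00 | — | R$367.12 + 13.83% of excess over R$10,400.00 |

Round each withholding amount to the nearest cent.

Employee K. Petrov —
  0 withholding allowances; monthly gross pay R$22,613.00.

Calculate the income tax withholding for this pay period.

R$2,056.18

Income Tax: taxable = R$22,613.00
  R$367.12 + 13.83% × (R$22,613.00 − R$10,400.00) = R$367.12 + 13.83% × R$12,213.00 = R$2,056.18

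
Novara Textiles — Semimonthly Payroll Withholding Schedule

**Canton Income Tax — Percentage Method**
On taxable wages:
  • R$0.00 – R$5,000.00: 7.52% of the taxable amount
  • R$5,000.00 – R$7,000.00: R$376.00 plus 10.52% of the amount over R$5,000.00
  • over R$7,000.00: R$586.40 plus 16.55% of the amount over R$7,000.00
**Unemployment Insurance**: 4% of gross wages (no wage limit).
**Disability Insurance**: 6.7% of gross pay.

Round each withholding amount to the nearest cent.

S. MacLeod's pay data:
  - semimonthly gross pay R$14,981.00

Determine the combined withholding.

Canton Income Tax: taxable = R$14,981.00
  R$586.40 + 16.55% × (R$14,981.00 − R$7,000.00) = R$586.40 + 16.55% × R$7,981.00 = R$1,907.26
Unemployment Insurance: 4% × R$14,981.00 = R$599.24
Disability Insurance: 6.7% × R$14,981.00 = R$1,003.73
Total: R$1,907.26 + R$599.24 + R$1,003.73 = R$3,510.23

R$3,510.23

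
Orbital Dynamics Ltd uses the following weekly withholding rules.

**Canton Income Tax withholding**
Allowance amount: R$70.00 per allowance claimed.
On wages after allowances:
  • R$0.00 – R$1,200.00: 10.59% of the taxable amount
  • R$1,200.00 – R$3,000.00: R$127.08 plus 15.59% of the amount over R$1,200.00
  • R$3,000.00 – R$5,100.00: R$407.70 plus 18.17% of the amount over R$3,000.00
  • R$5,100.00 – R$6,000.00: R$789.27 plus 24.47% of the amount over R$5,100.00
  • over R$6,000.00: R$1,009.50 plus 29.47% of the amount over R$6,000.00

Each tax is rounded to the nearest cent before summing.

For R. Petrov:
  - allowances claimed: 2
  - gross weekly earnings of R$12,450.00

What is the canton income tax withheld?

Canton Income Tax: taxable = R$12,450.00 − 2×R$70.00 = R$12,310.00
  R$1,009.50 + 29.47% × (R$12,310.00 − R$6,000.00) = R$1,009.50 + 29.47% × R$6,310.00 = R$2,869.06

R$2,869.06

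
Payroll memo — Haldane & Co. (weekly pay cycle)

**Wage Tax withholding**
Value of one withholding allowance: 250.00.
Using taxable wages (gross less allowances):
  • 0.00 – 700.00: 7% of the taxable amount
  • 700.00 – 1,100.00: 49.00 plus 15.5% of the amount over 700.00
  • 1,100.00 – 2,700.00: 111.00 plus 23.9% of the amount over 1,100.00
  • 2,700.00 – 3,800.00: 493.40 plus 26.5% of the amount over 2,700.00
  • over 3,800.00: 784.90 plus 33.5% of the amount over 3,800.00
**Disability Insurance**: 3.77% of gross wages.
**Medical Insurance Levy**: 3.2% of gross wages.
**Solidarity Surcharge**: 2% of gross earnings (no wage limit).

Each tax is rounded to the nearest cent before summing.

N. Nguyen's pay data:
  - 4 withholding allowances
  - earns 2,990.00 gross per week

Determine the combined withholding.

Wage Tax: taxable = 2,990.00 − 4×250.00 = 1,990.00
  111.00 + 23.9% × (1,990.00 − 1,100.00) = 111.00 + 23.9% × 890.00 = 323.71
Disability Insurance: 3.77% × 2,990.00 = 112.72
Medical Insurance Levy: 3.2% × 2,990.00 = 95.68
Solidarity Surcharge: 2% × 2,990.00 = 59.80
Total: 323.71 + 112.72 + 95.68 + 59.80 = 591.91

591.91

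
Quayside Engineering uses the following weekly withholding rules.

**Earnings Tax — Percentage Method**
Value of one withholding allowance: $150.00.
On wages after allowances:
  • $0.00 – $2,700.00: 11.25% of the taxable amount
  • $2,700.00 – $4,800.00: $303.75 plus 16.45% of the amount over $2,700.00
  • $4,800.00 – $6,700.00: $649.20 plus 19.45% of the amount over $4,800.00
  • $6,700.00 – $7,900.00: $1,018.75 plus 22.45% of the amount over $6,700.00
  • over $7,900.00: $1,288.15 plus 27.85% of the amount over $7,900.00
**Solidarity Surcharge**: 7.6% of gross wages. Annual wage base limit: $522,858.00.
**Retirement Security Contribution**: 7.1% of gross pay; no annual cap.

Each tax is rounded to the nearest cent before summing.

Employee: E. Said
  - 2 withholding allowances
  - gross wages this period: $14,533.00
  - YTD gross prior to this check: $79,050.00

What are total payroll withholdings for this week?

$5,188.24

Earnings Tax: taxable = $14,533.00 − 2×$150.00 = $14,233.00
  $1,288.15 + 27.85% × ($14,233.00 − $7,900.00) = $1,288.15 + 27.85% × $6,333.00 = $3,051.89
Solidarity Surcharge: 7.6% × $14,533.00 = $1,104.51
Retirement Security Contribution: 7.1% × $14,533.00 = $1,031.84
Total: $3,051.89 + $1,104.51 + $1,031.84 = $5,188.24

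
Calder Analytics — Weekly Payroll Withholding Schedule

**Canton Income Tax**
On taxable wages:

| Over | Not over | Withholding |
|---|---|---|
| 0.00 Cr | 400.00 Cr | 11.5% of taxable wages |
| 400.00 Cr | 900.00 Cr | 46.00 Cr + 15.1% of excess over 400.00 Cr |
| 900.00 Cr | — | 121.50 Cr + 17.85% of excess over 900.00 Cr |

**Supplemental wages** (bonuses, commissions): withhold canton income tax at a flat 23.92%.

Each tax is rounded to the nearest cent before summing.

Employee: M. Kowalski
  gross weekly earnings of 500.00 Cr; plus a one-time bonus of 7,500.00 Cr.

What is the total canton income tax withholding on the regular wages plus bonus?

1,855.10 Cr

Canton Income Tax: taxable = 500.00 Cr
  46.00 Cr + 15.1% × (500.00 Cr − 400.00 Cr) = 46.00 Cr + 15.1% × 100.00 Cr = 61.10 Cr
Supplemental (23.92% flat on bonus): 23.92% × 7,500.00 Cr = 1,794.00 Cr
Total canton income tax: 61.10 Cr + 1,794.00 Cr = 1,855.10 Cr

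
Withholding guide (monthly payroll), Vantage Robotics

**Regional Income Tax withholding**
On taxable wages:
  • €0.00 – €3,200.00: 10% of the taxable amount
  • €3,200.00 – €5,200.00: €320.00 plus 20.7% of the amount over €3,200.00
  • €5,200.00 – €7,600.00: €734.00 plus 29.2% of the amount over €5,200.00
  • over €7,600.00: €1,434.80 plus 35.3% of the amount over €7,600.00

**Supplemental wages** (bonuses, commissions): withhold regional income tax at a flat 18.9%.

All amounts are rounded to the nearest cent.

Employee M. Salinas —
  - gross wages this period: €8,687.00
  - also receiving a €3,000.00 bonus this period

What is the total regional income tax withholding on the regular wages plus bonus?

€2,385.51

Regional Income Tax: taxable = €8,687.00
  €1,434.80 + 35.3% × (€8,687.00 − €7,600.00) = €1,434.80 + 35.3% × €1,087.00 = €1,818.51
Supplemental (18.9% flat on bonus): 18.9% × €3,000.00 = €567.00
Total regional income tax: €1,818.51 + €567.00 = €2,385.51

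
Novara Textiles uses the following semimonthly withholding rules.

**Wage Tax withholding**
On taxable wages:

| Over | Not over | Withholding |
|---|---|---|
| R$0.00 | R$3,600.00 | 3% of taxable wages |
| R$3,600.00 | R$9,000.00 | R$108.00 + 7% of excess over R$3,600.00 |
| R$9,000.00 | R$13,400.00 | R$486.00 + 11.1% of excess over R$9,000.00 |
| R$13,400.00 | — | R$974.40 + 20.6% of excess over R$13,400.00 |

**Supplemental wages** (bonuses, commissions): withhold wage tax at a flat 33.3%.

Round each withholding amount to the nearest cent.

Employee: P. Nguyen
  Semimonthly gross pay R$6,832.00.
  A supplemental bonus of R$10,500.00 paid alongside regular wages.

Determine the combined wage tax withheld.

R$3,830.74

Wage Tax: taxable = R$6,832.00
  R$108.00 + 7% × (R$6,832.00 − R$3,600.00) = R$108.00 + 7% × R$3,232.00 = R$334.24
Supplemental (33.3% flat on bonus): 33.3% × R$10,500.00 = R$3,496.50
Total wage tax: R$334.24 + R$3,496.50 = R$3,830.74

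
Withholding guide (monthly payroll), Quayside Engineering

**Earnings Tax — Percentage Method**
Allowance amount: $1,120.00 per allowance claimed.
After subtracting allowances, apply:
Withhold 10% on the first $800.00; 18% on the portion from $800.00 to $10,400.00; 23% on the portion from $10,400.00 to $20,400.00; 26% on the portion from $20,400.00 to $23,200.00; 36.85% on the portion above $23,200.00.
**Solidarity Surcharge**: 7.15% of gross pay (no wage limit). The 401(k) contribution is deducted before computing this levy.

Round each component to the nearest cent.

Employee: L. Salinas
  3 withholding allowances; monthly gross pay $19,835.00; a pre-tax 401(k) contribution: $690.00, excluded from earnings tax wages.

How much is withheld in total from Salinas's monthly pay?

Earnings Tax: taxable = $19,835.00 − $690.00 − 3×$1,120.00 = $15,785.00
  $1,808.00 + 23% × ($15,785.00 − $10,400.00) = $1,808.00 + 23% × $5,385.00 = $3,046.55
Solidarity Surcharge: 7.15% × $19,145.00 = $1,368.87
Total: $3,046.55 + $1,368.87 = $4,415.42

$4,415.42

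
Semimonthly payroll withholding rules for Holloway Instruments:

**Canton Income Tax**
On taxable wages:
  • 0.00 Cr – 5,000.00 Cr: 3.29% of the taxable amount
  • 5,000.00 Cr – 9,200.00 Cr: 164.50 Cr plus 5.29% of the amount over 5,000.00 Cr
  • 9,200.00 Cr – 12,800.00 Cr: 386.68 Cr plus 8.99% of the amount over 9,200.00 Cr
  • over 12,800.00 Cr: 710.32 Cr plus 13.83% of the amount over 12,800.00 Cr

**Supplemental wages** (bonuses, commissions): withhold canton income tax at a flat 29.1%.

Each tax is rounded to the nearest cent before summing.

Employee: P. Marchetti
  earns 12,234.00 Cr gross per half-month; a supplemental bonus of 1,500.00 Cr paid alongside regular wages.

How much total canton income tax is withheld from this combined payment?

1,095.94 Cr

Canton Income Tax: taxable = 12,234.00 Cr
  386.68 Cr + 8.99% × (12,234.00 Cr − 9,200.00 Cr) = 386.68 Cr + 8.99% × 3,034.00 Cr = 659.44 Cr
Supplemental (29.1% flat on bonus): 29.1% × 1,500.00 Cr = 436.50 Cr
Total canton income tax: 659.44 Cr + 436.50 Cr = 1,095.94 Cr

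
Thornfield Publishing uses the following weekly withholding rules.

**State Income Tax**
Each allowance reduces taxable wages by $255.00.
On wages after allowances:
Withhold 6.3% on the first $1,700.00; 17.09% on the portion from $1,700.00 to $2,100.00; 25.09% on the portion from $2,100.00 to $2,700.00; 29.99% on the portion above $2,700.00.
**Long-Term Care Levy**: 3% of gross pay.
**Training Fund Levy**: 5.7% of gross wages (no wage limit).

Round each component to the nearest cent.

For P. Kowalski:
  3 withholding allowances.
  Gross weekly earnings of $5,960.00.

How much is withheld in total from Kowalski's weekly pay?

State Income Tax: taxable = $5,960.00 − 3×$255.00 = $5,195.00
  $326.00 + 29.99% × ($5,195.00 − $2,700.00) = $326.00 + 29.99% × $2,495.00 = $1,074.25
Long-Term Care Levy: 3% × $5,960.00 = $178.80
Training Fund Levy: 5.7% × $5,960.00 = $339.72
Total: $1,074.25 + $178.80 + $339.72 = $1,592.77

$1,592.77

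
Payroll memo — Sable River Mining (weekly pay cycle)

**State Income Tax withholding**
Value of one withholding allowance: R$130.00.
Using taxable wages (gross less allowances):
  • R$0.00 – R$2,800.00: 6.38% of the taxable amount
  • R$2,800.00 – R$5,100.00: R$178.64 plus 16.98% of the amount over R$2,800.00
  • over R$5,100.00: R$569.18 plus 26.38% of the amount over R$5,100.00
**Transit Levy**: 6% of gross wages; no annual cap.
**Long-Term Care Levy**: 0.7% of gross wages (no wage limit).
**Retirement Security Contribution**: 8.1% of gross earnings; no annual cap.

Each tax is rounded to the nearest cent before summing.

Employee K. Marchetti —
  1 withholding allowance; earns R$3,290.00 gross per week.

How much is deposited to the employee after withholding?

R$2,563.31

State Income Tax: taxable = R$3,290.00 − 1×R$130.00 = R$3,160.00
  R$178.64 + 16.98% × (R$3,160.00 − R$2,800.00) = R$178.64 + 16.98% × R$360.00 = R$239.77
Transit Levy: 6% × R$3,290.00 = R$197.40
Long-Term Care Levy: 0.7% × R$3,290.00 = R$23.03
Retirement Security Contribution: 8.1% × R$3,290.00 = R$266.49
Total withheld: R$239.77 + R$197.40 + R$23.03 + R$266.49 = R$726.69
Net pay: R$3,290.00 − R$726.69 = R$2,563.31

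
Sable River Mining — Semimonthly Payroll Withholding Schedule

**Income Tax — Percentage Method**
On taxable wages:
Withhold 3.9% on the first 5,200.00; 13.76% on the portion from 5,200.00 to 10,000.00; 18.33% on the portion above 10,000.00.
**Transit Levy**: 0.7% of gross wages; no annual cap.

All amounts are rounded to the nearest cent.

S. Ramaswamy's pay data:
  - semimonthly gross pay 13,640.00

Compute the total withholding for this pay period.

1,625.97

Income Tax: taxable = 13,640.00
  863.28 + 18.33% × (13,640.00 − 10,000.00) = 863.28 + 18.33% × 3,640.00 = 1,530.49
Transit Levy: 0.7% × 13,640.00 = 95.48
Total: 1,530.49 + 95.48 = 1,625.97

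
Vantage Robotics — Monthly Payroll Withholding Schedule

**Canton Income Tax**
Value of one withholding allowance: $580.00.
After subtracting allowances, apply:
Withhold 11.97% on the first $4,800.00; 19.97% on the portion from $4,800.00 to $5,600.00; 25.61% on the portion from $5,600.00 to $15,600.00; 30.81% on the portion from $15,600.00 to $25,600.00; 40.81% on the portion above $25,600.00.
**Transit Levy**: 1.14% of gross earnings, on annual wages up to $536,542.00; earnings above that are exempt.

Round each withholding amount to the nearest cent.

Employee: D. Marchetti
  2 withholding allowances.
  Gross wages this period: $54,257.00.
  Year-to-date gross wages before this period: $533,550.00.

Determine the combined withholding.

$17,631.96

Canton Income Tax: taxable = $54,257.00 − 2×$580.00 = $53,097.00
  $6,376.32 + 40.81% × ($53,097.00 − $25,600.00) = $6,376.32 + 40.81% × $27,497.00 = $17,597.85
Transit Levy: cap $536,542.00 − YTD $533,550.00 = $2,992.00 subject; 1.14% × $2,992.00 = $34.11
Total: $17,597.85 + $34.11 = $17,631.96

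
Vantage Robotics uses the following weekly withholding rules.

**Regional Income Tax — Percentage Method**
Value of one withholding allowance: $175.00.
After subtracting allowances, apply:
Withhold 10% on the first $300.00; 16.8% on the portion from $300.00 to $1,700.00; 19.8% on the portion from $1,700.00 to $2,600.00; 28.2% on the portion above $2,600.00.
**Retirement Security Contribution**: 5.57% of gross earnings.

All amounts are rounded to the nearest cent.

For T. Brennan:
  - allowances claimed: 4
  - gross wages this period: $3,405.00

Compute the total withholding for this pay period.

Regional Income Tax: taxable = $3,405.00 − 4×$175.00 = $2,705.00
  $443.40 + 28.2% × ($2,705.00 − $2,600.00) = $443.40 + 28.2% × $105.00 = $473.01
Retirement Security Contribution: 5.57% × $3,405.00 = $189.66
Total: $473.01 + $189.66 = $662.67

$662.67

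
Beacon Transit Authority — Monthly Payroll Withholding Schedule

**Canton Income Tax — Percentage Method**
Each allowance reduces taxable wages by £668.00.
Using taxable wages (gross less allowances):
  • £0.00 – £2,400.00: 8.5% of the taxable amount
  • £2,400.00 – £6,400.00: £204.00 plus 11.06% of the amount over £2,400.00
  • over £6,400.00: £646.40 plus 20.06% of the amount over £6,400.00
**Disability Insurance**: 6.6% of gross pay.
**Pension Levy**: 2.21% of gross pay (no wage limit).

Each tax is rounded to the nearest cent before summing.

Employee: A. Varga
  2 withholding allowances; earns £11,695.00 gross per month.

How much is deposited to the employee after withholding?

Canton Income Tax: taxable = £11,695.00 − 2×£668.00 = £10,359.00
  £646.40 + 20.06% × (£10,359.00 − £6,400.00) = £646.40 + 20.06% × £3,959.00 = £1,440.58
Disability Insurance: 6.6% × £11,695.00 = £771.87
Pension Levy: 2.21% × £11,695.00 = £258.46
Total withheld: £1,440.58 + £771.87 + £258.46 = £2,470.91
Net pay: £11,695.00 − £2,470.91 = £9,224.09

£9,224.09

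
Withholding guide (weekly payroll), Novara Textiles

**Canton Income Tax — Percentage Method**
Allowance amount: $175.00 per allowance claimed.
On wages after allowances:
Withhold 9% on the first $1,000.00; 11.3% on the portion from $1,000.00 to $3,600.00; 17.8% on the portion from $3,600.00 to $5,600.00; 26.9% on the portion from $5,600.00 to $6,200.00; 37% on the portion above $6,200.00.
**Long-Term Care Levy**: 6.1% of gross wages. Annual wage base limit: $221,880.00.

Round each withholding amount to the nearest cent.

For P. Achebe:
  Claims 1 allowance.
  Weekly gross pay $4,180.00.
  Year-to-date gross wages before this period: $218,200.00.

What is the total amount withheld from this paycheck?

$680.37

Canton Income Tax: taxable = $4,180.00 − 1×$175.00 = $4,005.00
  $383.80 + 17.8% × ($4,005.00 − $3,600.00) = $383.80 + 17.8% × $405.00 = $455.89
Long-Term Care Levy: cap $221,880.00 − YTD $218,200.00 = $3,680.00 subject; 6.1% × $3,680.00 = $224.48
Total: $455.89 + $224.48 = $680.37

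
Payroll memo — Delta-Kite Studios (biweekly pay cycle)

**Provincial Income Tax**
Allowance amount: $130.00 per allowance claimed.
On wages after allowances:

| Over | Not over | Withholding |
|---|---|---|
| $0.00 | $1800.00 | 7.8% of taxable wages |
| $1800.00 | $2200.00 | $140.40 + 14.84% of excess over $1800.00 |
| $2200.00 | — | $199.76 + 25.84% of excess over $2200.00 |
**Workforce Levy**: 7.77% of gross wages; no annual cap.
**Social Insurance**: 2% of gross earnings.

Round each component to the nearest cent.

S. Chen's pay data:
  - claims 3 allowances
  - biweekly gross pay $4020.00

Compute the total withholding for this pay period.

Provincial Income Tax: taxable = $4020.00 − 3×$130.00 = $3630.00
  $199.76 + 25.84% × ($3630.00 − $2200.00) = $199.76 + 25.84% × $1430.00 = $569.27
Workforce Levy: 7.77% × $4020.00 = $312.35
Social Insurance: 2% × $4020.00 = $80.40
Total: $569.27 + $312.35 + $80.40 = $962.02

$962.02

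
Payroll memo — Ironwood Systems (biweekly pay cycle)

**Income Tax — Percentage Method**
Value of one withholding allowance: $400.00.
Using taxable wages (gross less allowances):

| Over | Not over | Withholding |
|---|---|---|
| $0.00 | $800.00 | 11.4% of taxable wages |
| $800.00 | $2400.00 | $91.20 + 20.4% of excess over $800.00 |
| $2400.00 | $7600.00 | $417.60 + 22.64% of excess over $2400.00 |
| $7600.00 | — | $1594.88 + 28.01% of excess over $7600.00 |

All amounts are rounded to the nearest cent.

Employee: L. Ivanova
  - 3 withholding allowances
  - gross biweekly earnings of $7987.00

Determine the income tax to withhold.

$1410.82

Income Tax: taxable = $7987.00 − 3×$400.00 = $6787.00
  $417.60 + 22.64% × ($6787.00 − $2400.00) = $417.60 + 22.64% × $4387.00 = $1410.82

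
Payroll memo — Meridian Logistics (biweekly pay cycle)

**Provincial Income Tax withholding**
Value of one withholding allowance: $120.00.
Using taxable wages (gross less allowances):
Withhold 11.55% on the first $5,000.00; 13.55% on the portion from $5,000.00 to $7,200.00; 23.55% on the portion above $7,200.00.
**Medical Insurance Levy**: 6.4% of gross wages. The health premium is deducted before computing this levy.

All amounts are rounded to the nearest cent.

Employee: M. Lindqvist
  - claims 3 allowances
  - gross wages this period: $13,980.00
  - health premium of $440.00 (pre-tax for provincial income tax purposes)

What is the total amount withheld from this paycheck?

Provincial Income Tax: taxable = $13,980.00 − $440.00 − 3×$120.00 = $13,180.00
  $875.60 + 23.55% × ($13,180.00 − $7,200.00) = $875.60 + 23.55% × $5,980.00 = $2,283.89
Medical Insurance Levy: 6.4% × $13,540.00 = $866.56
Total: $2,283.89 + $866.56 = $3,150.45

$3,150.45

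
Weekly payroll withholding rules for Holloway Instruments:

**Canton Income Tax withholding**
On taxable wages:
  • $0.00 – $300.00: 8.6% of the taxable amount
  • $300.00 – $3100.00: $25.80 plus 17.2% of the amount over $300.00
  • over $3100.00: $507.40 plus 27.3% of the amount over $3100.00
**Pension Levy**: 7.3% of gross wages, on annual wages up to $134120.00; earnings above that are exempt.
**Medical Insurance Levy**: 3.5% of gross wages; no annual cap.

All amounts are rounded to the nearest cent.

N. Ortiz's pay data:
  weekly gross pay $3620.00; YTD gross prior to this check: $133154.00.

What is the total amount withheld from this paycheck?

Canton Income Tax: taxable = $3620.00
  $507.40 + 27.3% × ($3620.00 − $3100.00) = $507.40 + 27.3% × $520.00 = $649.36
Pension Levy: cap $134120.00 − YTD $133154.00 = $966.00 subject; 7.3% × $966.00 = $70.52
Medical Insurance Levy: 3.5% × $3620.00 = $126.70
Total: $649.36 + $70.52 + $126.70 = $846.58

$846.58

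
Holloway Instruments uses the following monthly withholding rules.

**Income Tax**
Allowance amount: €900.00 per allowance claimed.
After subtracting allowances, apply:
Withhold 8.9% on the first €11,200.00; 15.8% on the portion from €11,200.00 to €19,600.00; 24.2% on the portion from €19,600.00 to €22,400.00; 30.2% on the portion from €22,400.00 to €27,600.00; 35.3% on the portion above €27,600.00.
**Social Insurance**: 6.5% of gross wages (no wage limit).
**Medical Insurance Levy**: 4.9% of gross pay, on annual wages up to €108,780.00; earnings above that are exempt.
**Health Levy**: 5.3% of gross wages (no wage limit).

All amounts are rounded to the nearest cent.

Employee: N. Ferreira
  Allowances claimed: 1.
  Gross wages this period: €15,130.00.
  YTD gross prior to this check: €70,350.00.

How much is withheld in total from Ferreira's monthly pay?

Income Tax: taxable = €15,130.00 − 1×€900.00 = €14,230.00
  €996.80 + 15.8% × (€14,230.00 − €11,200.00) = €996.80 + 15.8% × €3,030.00 = €1,475.54
Social Insurance: 6.5% × €15,130.00 = €983.45
Medical Insurance Levy: 4.9% × €15,130.00 = €741.37
Health Levy: 5.3% × €15,130.00 = €801.89
Total: €1,475.54 + €983.45 + €741.37 + €801.89 = €4,002.25

€4,002.25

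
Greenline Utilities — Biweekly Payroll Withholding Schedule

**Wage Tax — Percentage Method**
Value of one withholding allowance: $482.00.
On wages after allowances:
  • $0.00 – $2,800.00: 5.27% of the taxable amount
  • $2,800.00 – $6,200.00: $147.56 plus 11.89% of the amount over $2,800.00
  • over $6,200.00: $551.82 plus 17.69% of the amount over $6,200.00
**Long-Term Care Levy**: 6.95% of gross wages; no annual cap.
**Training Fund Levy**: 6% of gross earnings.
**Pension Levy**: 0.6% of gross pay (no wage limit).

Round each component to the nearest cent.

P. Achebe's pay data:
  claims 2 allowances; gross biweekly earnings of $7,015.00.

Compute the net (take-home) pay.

$5,530.37

Wage Tax: taxable = $7,015.00 − 2×$482.00 = $6,051.00
  $147.56 + 11.89% × ($6,051.00 − $2,800.00) = $147.56 + 11.89% × $3,251.00 = $534.10
Long-Term Care Levy: 6.95% × $7,015.00 = $487.54
Training Fund Levy: 6% × $7,015.00 = $420.90
Pension Levy: 0.6% × $7,015.00 = $42.09
Total withheld: $534.10 + $487.54 + $420.90 + $42.09 = $1,484.63
Net pay: $7,015.00 − $1,484.63 = $5,530.37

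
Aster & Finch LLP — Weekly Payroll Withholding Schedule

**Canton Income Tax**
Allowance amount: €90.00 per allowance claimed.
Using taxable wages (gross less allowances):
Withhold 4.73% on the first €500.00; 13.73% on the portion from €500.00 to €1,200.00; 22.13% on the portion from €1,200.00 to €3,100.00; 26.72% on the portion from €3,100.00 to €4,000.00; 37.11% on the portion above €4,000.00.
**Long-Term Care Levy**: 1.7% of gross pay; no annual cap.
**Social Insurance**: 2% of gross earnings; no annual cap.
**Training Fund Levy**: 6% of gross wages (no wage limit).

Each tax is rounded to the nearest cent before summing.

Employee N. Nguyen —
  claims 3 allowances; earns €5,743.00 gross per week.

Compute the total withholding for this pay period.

Canton Income Tax: taxable = €5,743.00 − 3×€90.00 = €5,473.00
  €780.71 + 37.11% × (€5,473.00 − €4,000.00) = €780.71 + 37.11% × €1,473.00 = €1,327.34
Long-Term Care Levy: 1.7% × €5,743.00 = €97.63
Social Insurance: 2% × €5,743.00 = €114.86
Training Fund Levy: 6% × €5,743.00 = €344.58
Total: €1,327.34 + €97.63 + €114.86 + €344.58 = €1,884.41

€1,884.41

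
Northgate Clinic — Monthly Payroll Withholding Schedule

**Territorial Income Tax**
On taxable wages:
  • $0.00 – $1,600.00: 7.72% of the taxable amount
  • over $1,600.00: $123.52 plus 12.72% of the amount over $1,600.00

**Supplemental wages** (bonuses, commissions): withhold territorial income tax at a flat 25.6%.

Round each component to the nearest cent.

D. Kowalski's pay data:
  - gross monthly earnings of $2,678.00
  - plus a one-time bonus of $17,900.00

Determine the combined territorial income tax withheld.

Territorial Income Tax: taxable = $2,678.00
  $123.52 + 12.72% × ($2,678.00 − $1,600.00) = $123.52 + 12.72% × $1,078.00 = $260.64
Supplemental (25.6% flat on bonus): 25.6% × $17,900.00 = $4,582.40
Total territorial income tax: $260.64 + $4,582.40 = $4,843.04

$4,843.04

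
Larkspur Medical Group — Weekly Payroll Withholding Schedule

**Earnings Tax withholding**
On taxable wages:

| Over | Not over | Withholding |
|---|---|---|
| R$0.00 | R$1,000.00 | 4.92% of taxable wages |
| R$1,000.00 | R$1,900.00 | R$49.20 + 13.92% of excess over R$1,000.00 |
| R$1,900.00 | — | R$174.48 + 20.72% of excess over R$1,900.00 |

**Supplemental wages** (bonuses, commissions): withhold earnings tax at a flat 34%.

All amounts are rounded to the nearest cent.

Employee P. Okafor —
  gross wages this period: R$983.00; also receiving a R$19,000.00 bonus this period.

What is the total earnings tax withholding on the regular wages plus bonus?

Earnings Tax: taxable = R$983.00
  4.92% × R$983.00 = R$48.36
Supplemental (34% flat on bonus): 34% × R$19,000.00 = R$6,460.00
Total earnings tax: R$48.36 + R$6,460.00 = R$6,508.36

R$6,508.36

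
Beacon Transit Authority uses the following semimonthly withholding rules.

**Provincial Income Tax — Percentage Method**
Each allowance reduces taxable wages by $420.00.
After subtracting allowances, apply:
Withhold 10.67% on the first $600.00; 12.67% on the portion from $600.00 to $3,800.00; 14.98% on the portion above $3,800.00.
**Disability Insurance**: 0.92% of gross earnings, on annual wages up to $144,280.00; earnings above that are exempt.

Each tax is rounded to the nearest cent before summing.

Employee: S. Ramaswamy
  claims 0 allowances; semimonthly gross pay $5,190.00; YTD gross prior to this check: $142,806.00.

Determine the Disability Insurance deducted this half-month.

$13.56

Disability Insurance: cap $144,280.00 − YTD $142,806.00 = $1,474.00 subject; 0.92% × $1,474.00 = $13.56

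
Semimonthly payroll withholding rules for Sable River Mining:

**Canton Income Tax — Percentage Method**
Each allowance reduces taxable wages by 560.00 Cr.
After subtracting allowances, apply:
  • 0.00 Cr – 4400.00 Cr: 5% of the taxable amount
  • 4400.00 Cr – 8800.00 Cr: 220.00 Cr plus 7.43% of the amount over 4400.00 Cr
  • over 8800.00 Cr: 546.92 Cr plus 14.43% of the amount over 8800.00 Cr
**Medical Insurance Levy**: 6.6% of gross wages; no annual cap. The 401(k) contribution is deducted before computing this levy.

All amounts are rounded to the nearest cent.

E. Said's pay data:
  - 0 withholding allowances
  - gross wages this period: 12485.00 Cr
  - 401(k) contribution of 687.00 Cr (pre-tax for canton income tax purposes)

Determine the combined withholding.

Canton Income Tax: taxable = 12485.00 Cr − 687.00 Cr = 11798.00 Cr
  546.92 Cr + 14.43% × (11798.00 Cr − 8800.00 Cr) = 546.92 Cr + 14.43% × 2998.00 Cr = 979.53 Cr
Medical Insurance Levy: 6.6% × 11798.00 Cr = 778.67 Cr
Total: 979.53 Cr + 778.67 Cr = 1758.20 Cr

1758.20 Cr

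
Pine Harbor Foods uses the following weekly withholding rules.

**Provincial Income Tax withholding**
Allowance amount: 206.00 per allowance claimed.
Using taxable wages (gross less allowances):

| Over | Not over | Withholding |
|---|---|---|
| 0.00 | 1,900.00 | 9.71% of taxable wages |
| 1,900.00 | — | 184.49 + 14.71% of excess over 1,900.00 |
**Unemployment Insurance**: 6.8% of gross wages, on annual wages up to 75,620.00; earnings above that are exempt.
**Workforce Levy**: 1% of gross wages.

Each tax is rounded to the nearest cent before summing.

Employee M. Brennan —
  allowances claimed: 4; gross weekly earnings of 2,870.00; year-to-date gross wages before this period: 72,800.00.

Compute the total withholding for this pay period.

Provincial Income Tax: taxable = 2,870.00 − 4×206.00 = 2,046.00
  184.49 + 14.71% × (2,046.00 − 1,900.00) = 184.49 + 14.71% × 146.00 = 205.97
Unemployment Insurance: cap 75,620.00 − YTD 72,800.00 = 2,820.00 subject; 6.8% × 2,820.00 = 191.76
Workforce Levy: 1% × 2,870.00 = 28.70
Total: 205.97 + 191.76 + 28.70 = 426.43

426.43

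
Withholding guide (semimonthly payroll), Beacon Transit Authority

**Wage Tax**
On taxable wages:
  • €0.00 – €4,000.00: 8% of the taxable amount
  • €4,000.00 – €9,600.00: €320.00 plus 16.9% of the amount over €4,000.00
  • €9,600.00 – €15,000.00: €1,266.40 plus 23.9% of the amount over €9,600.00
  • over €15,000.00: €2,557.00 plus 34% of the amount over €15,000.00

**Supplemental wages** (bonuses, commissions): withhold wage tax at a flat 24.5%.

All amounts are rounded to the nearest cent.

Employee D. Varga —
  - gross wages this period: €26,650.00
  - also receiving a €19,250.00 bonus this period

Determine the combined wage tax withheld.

Wage Tax: taxable = €26,650.00
  €2,557.00 + 34% × (€26,650.00 − €15,000.00) = €2,557.00 + 34% × €11,650.00 = €6,518.00
Supplemental (24.5% flat on bonus): 24.5% × €19,250.00 = €4,716.25
Total wage tax: €6,518.00 + €4,716.25 = €11,234.25

€11,234.25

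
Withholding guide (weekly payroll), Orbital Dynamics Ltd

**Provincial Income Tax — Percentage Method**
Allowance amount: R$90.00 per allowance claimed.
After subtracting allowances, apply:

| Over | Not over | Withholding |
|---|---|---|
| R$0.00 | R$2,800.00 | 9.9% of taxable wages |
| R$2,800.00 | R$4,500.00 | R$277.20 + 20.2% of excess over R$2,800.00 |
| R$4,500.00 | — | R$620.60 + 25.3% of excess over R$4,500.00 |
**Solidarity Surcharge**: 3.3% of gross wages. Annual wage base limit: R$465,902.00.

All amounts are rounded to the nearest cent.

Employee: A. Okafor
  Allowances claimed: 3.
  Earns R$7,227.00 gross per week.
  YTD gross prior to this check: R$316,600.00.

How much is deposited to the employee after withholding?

Provincial Income Tax: taxable = R$7,227.00 − 3×R$90.00 = R$6,957.00
  R$620.60 + 25.3% × (R$6,957.00 − R$4,500.00) = R$620.60 + 25.3% × R$2,457.00 = R$1,242.22
Solidarity Surcharge: 3.3% × R$7,227.00 = R$238.49
Total withheld: R$1,242.22 + R$238.49 = R$1,480.71
Net pay: R$7,227.00 − R$1,480.71 = R$5,746.29

R$5,746.29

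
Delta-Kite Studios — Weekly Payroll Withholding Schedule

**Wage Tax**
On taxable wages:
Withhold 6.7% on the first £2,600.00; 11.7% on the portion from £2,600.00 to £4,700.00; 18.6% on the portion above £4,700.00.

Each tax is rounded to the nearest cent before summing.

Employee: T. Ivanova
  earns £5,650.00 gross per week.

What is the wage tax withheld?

£596.60

Wage Tax: taxable = £5,650.00
  £419.90 + 18.6% × (£5,650.00 − £4,700.00) = £419.90 + 18.6% × £950.00 = £596.60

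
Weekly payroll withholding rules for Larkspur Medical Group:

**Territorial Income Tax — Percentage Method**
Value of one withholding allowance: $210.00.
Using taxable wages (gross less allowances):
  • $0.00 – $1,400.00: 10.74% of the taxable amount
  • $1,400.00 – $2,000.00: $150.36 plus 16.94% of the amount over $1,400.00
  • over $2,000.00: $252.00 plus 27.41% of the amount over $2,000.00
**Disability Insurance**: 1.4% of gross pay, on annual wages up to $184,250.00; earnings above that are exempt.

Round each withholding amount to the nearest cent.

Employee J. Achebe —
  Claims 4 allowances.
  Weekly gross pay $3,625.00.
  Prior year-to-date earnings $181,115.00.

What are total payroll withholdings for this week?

$511.06

Territorial Income Tax: taxable = $3,625.00 − 4×$210.00 = $2,785.00
  $252.00 + 27.41% × ($2,785.00 − $2,000.00) = $252.00 + 27.41% × $785.00 = $467.17
Disability Insurance: cap $184,250.00 − YTD $181,115.00 = $3,135.00 subject; 1.4% × $3,135.00 = $43.89
Total: $467.17 + $43.89 = $511.06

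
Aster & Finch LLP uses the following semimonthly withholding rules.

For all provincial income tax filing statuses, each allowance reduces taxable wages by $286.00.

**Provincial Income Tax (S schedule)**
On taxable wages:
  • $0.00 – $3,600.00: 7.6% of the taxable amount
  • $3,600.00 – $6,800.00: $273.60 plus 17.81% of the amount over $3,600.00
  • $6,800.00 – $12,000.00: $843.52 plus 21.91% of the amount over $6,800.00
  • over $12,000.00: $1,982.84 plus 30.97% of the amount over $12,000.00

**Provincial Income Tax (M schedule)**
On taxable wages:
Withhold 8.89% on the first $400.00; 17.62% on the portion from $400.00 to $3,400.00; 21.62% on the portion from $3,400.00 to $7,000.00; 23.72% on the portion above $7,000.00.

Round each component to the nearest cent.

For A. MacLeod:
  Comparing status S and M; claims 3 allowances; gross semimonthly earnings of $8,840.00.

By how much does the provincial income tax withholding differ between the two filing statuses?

Provincial Income Tax (S): taxable = $8,840.00 − 3×$286.00 = $7,982.00
  $843.52 + 21.91% × ($7,982.00 − $6,800.00) = $843.52 + 21.91% × $1,182.00 = $1,102.50
Provincial Income Tax (M): taxable = $8,840.00 − 3×$286.00 = $7,982.00
  $1,342.48 + 23.72% × ($7,982.00 − $7,000.00) = $1,342.48 + 23.72% × $982.00 = $1,575.41
Difference: |$1,102.50 − $1,575.41| = $472.91 (higher under M)

$472.91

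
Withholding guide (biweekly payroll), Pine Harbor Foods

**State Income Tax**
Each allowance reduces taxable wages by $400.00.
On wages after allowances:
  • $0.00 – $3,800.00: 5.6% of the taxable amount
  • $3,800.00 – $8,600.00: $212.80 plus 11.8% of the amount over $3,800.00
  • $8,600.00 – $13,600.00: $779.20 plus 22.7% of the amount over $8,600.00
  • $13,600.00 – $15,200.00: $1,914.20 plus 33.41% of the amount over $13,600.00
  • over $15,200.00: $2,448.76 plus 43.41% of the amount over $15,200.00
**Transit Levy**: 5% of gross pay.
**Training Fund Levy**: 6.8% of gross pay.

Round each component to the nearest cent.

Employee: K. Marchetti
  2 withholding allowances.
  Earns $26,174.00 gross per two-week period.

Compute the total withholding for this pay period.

$9,953.82

State Income Tax: taxable = $26,174.00 − 2×$400.00 = $25,374.00
  $2,448.76 + 43.41% × ($25,374.00 − $15,200.00) = $2,448.76 + 43.41% × $10,174.00 = $6,865.29
Transit Levy: 5% × $26,174.00 = $1,308.70
Training Fund Levy: 6.8% × $26,174.00 = $1,779.83
Total: $6,865.29 + $1,308.70 + $1,779.83 = $9,953.82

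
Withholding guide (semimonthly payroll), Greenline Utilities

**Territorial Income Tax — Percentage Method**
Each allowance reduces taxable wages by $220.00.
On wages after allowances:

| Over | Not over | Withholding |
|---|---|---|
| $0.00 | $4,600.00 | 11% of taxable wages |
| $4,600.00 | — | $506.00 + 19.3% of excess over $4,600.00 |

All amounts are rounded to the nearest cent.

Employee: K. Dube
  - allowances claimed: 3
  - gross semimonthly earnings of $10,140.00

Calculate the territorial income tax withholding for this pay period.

Territorial Income Tax: taxable = $10,140.00 − 3×$220.00 = $9,480.00
  $506.00 + 19.3% × ($9,480.00 − $4,600.00) = $506.00 + 19.3% × $4,880.00 = $1,447.84

$1,447.84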